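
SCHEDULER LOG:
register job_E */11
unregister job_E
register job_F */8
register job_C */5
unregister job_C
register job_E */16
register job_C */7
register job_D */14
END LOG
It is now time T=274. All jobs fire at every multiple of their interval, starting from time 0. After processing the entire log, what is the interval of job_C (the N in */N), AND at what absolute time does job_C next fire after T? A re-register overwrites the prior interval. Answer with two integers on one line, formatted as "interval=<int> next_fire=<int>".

Op 1: register job_E */11 -> active={job_E:*/11}
Op 2: unregister job_E -> active={}
Op 3: register job_F */8 -> active={job_F:*/8}
Op 4: register job_C */5 -> active={job_C:*/5, job_F:*/8}
Op 5: unregister job_C -> active={job_F:*/8}
Op 6: register job_E */16 -> active={job_E:*/16, job_F:*/8}
Op 7: register job_C */7 -> active={job_C:*/7, job_E:*/16, job_F:*/8}
Op 8: register job_D */14 -> active={job_C:*/7, job_D:*/14, job_E:*/16, job_F:*/8}
Final interval of job_C = 7
Next fire of job_C after T=274: (274//7+1)*7 = 280

Answer: interval=7 next_fire=280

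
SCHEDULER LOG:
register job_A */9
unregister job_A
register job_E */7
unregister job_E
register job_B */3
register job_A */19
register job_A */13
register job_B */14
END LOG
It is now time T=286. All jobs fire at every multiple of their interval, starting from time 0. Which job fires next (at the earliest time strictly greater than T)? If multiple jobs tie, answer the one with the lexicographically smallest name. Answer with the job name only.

Op 1: register job_A */9 -> active={job_A:*/9}
Op 2: unregister job_A -> active={}
Op 3: register job_E */7 -> active={job_E:*/7}
Op 4: unregister job_E -> active={}
Op 5: register job_B */3 -> active={job_B:*/3}
Op 6: register job_A */19 -> active={job_A:*/19, job_B:*/3}
Op 7: register job_A */13 -> active={job_A:*/13, job_B:*/3}
Op 8: register job_B */14 -> active={job_A:*/13, job_B:*/14}
  job_A: interval 13, next fire after T=286 is 299
  job_B: interval 14, next fire after T=286 is 294
Earliest = 294, winner (lex tiebreak) = job_B

Answer: job_B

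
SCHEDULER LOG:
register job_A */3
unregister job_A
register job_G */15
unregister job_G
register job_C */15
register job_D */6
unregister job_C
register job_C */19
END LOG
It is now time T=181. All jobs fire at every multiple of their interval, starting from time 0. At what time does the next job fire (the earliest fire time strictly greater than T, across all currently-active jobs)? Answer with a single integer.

Answer: 186

Derivation:
Op 1: register job_A */3 -> active={job_A:*/3}
Op 2: unregister job_A -> active={}
Op 3: register job_G */15 -> active={job_G:*/15}
Op 4: unregister job_G -> active={}
Op 5: register job_C */15 -> active={job_C:*/15}
Op 6: register job_D */6 -> active={job_C:*/15, job_D:*/6}
Op 7: unregister job_C -> active={job_D:*/6}
Op 8: register job_C */19 -> active={job_C:*/19, job_D:*/6}
  job_C: interval 19, next fire after T=181 is 190
  job_D: interval 6, next fire after T=181 is 186
Earliest fire time = 186 (job job_D)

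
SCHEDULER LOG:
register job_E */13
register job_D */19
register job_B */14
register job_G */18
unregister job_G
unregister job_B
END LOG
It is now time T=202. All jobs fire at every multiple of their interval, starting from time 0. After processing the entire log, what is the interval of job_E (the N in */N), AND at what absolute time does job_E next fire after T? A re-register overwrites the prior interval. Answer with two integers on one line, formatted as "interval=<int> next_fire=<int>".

Answer: interval=13 next_fire=208

Derivation:
Op 1: register job_E */13 -> active={job_E:*/13}
Op 2: register job_D */19 -> active={job_D:*/19, job_E:*/13}
Op 3: register job_B */14 -> active={job_B:*/14, job_D:*/19, job_E:*/13}
Op 4: register job_G */18 -> active={job_B:*/14, job_D:*/19, job_E:*/13, job_G:*/18}
Op 5: unregister job_G -> active={job_B:*/14, job_D:*/19, job_E:*/13}
Op 6: unregister job_B -> active={job_D:*/19, job_E:*/13}
Final interval of job_E = 13
Next fire of job_E after T=202: (202//13+1)*13 = 208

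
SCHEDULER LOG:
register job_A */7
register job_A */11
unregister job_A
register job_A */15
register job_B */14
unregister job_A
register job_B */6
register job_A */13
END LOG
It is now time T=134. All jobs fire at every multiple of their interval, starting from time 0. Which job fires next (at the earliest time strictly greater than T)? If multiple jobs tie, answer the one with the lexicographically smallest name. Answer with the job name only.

Answer: job_B

Derivation:
Op 1: register job_A */7 -> active={job_A:*/7}
Op 2: register job_A */11 -> active={job_A:*/11}
Op 3: unregister job_A -> active={}
Op 4: register job_A */15 -> active={job_A:*/15}
Op 5: register job_B */14 -> active={job_A:*/15, job_B:*/14}
Op 6: unregister job_A -> active={job_B:*/14}
Op 7: register job_B */6 -> active={job_B:*/6}
Op 8: register job_A */13 -> active={job_A:*/13, job_B:*/6}
  job_A: interval 13, next fire after T=134 is 143
  job_B: interval 6, next fire after T=134 is 138
Earliest = 138, winner (lex tiebreak) = job_B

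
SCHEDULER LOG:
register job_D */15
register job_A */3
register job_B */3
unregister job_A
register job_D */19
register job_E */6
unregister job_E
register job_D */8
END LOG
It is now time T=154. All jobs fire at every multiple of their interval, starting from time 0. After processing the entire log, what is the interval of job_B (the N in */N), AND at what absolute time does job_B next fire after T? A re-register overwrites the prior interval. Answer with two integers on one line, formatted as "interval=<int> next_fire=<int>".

Op 1: register job_D */15 -> active={job_D:*/15}
Op 2: register job_A */3 -> active={job_A:*/3, job_D:*/15}
Op 3: register job_B */3 -> active={job_A:*/3, job_B:*/3, job_D:*/15}
Op 4: unregister job_A -> active={job_B:*/3, job_D:*/15}
Op 5: register job_D */19 -> active={job_B:*/3, job_D:*/19}
Op 6: register job_E */6 -> active={job_B:*/3, job_D:*/19, job_E:*/6}
Op 7: unregister job_E -> active={job_B:*/3, job_D:*/19}
Op 8: register job_D */8 -> active={job_B:*/3, job_D:*/8}
Final interval of job_B = 3
Next fire of job_B after T=154: (154//3+1)*3 = 156

Answer: interval=3 next_fire=156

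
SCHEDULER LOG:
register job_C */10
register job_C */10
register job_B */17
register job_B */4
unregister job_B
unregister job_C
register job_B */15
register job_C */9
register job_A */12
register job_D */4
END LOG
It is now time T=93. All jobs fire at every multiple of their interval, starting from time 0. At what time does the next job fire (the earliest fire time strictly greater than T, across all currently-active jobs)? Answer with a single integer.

Op 1: register job_C */10 -> active={job_C:*/10}
Op 2: register job_C */10 -> active={job_C:*/10}
Op 3: register job_B */17 -> active={job_B:*/17, job_C:*/10}
Op 4: register job_B */4 -> active={job_B:*/4, job_C:*/10}
Op 5: unregister job_B -> active={job_C:*/10}
Op 6: unregister job_C -> active={}
Op 7: register job_B */15 -> active={job_B:*/15}
Op 8: register job_C */9 -> active={job_B:*/15, job_C:*/9}
Op 9: register job_A */12 -> active={job_A:*/12, job_B:*/15, job_C:*/9}
Op 10: register job_D */4 -> active={job_A:*/12, job_B:*/15, job_C:*/9, job_D:*/4}
  job_A: interval 12, next fire after T=93 is 96
  job_B: interval 15, next fire after T=93 is 105
  job_C: interval 9, next fire after T=93 is 99
  job_D: interval 4, next fire after T=93 is 96
Earliest fire time = 96 (job job_A)

Answer: 96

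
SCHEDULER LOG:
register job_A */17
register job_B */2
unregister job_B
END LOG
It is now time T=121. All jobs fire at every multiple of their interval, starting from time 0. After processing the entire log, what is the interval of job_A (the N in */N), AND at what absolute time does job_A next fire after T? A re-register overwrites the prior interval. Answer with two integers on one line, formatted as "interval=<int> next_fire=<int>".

Answer: interval=17 next_fire=136

Derivation:
Op 1: register job_A */17 -> active={job_A:*/17}
Op 2: register job_B */2 -> active={job_A:*/17, job_B:*/2}
Op 3: unregister job_B -> active={job_A:*/17}
Final interval of job_A = 17
Next fire of job_A after T=121: (121//17+1)*17 = 136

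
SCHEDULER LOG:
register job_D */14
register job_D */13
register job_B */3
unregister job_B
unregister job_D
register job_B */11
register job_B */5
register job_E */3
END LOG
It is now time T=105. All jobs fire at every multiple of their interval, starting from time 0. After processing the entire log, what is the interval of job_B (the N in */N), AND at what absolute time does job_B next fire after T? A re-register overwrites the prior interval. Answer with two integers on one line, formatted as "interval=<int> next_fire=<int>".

Op 1: register job_D */14 -> active={job_D:*/14}
Op 2: register job_D */13 -> active={job_D:*/13}
Op 3: register job_B */3 -> active={job_B:*/3, job_D:*/13}
Op 4: unregister job_B -> active={job_D:*/13}
Op 5: unregister job_D -> active={}
Op 6: register job_B */11 -> active={job_B:*/11}
Op 7: register job_B */5 -> active={job_B:*/5}
Op 8: register job_E */3 -> active={job_B:*/5, job_E:*/3}
Final interval of job_B = 5
Next fire of job_B after T=105: (105//5+1)*5 = 110

Answer: interval=5 next_fire=110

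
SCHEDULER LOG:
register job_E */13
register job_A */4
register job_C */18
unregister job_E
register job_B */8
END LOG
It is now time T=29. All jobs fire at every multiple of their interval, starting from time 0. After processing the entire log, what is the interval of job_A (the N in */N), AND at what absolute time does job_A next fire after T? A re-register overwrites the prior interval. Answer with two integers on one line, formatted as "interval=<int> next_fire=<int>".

Op 1: register job_E */13 -> active={job_E:*/13}
Op 2: register job_A */4 -> active={job_A:*/4, job_E:*/13}
Op 3: register job_C */18 -> active={job_A:*/4, job_C:*/18, job_E:*/13}
Op 4: unregister job_E -> active={job_A:*/4, job_C:*/18}
Op 5: register job_B */8 -> active={job_A:*/4, job_B:*/8, job_C:*/18}
Final interval of job_A = 4
Next fire of job_A after T=29: (29//4+1)*4 = 32

Answer: interval=4 next_fire=32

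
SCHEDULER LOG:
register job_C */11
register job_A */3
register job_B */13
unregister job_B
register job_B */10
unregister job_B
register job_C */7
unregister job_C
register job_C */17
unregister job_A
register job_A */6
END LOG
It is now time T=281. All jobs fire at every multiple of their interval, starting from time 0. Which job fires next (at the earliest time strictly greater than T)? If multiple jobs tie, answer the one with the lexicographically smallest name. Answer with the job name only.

Op 1: register job_C */11 -> active={job_C:*/11}
Op 2: register job_A */3 -> active={job_A:*/3, job_C:*/11}
Op 3: register job_B */13 -> active={job_A:*/3, job_B:*/13, job_C:*/11}
Op 4: unregister job_B -> active={job_A:*/3, job_C:*/11}
Op 5: register job_B */10 -> active={job_A:*/3, job_B:*/10, job_C:*/11}
Op 6: unregister job_B -> active={job_A:*/3, job_C:*/11}
Op 7: register job_C */7 -> active={job_A:*/3, job_C:*/7}
Op 8: unregister job_C -> active={job_A:*/3}
Op 9: register job_C */17 -> active={job_A:*/3, job_C:*/17}
Op 10: unregister job_A -> active={job_C:*/17}
Op 11: register job_A */6 -> active={job_A:*/6, job_C:*/17}
  job_A: interval 6, next fire after T=281 is 282
  job_C: interval 17, next fire after T=281 is 289
Earliest = 282, winner (lex tiebreak) = job_A

Answer: job_A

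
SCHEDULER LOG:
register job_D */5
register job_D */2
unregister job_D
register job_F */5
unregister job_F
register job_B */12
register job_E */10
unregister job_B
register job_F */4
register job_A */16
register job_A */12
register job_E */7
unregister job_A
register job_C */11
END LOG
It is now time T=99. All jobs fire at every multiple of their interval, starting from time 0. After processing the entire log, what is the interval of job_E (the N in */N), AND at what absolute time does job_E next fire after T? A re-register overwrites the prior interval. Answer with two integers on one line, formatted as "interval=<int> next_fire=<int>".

Op 1: register job_D */5 -> active={job_D:*/5}
Op 2: register job_D */2 -> active={job_D:*/2}
Op 3: unregister job_D -> active={}
Op 4: register job_F */5 -> active={job_F:*/5}
Op 5: unregister job_F -> active={}
Op 6: register job_B */12 -> active={job_B:*/12}
Op 7: register job_E */10 -> active={job_B:*/12, job_E:*/10}
Op 8: unregister job_B -> active={job_E:*/10}
Op 9: register job_F */4 -> active={job_E:*/10, job_F:*/4}
Op 10: register job_A */16 -> active={job_A:*/16, job_E:*/10, job_F:*/4}
Op 11: register job_A */12 -> active={job_A:*/12, job_E:*/10, job_F:*/4}
Op 12: register job_E */7 -> active={job_A:*/12, job_E:*/7, job_F:*/4}
Op 13: unregister job_A -> active={job_E:*/7, job_F:*/4}
Op 14: register job_C */11 -> active={job_C:*/11, job_E:*/7, job_F:*/4}
Final interval of job_E = 7
Next fire of job_E after T=99: (99//7+1)*7 = 105

Answer: interval=7 next_fire=105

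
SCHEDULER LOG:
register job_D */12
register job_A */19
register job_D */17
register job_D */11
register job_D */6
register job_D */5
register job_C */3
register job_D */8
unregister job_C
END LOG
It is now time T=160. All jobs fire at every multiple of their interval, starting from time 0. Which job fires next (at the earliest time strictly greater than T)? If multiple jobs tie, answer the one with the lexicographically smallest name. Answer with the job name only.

Answer: job_D

Derivation:
Op 1: register job_D */12 -> active={job_D:*/12}
Op 2: register job_A */19 -> active={job_A:*/19, job_D:*/12}
Op 3: register job_D */17 -> active={job_A:*/19, job_D:*/17}
Op 4: register job_D */11 -> active={job_A:*/19, job_D:*/11}
Op 5: register job_D */6 -> active={job_A:*/19, job_D:*/6}
Op 6: register job_D */5 -> active={job_A:*/19, job_D:*/5}
Op 7: register job_C */3 -> active={job_A:*/19, job_C:*/3, job_D:*/5}
Op 8: register job_D */8 -> active={job_A:*/19, job_C:*/3, job_D:*/8}
Op 9: unregister job_C -> active={job_A:*/19, job_D:*/8}
  job_A: interval 19, next fire after T=160 is 171
  job_D: interval 8, next fire after T=160 is 168
Earliest = 168, winner (lex tiebreak) = job_D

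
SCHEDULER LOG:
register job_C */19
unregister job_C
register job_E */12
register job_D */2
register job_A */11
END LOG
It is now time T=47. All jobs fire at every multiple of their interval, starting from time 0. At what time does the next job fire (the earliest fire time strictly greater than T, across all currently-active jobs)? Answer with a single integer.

Op 1: register job_C */19 -> active={job_C:*/19}
Op 2: unregister job_C -> active={}
Op 3: register job_E */12 -> active={job_E:*/12}
Op 4: register job_D */2 -> active={job_D:*/2, job_E:*/12}
Op 5: register job_A */11 -> active={job_A:*/11, job_D:*/2, job_E:*/12}
  job_A: interval 11, next fire after T=47 is 55
  job_D: interval 2, next fire after T=47 is 48
  job_E: interval 12, next fire after T=47 is 48
Earliest fire time = 48 (job job_D)

Answer: 48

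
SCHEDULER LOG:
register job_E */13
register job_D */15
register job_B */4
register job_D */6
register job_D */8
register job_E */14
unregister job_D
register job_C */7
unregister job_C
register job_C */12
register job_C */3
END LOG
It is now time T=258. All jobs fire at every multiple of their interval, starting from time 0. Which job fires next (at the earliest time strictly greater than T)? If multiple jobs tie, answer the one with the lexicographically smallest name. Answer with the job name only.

Answer: job_B

Derivation:
Op 1: register job_E */13 -> active={job_E:*/13}
Op 2: register job_D */15 -> active={job_D:*/15, job_E:*/13}
Op 3: register job_B */4 -> active={job_B:*/4, job_D:*/15, job_E:*/13}
Op 4: register job_D */6 -> active={job_B:*/4, job_D:*/6, job_E:*/13}
Op 5: register job_D */8 -> active={job_B:*/4, job_D:*/8, job_E:*/13}
Op 6: register job_E */14 -> active={job_B:*/4, job_D:*/8, job_E:*/14}
Op 7: unregister job_D -> active={job_B:*/4, job_E:*/14}
Op 8: register job_C */7 -> active={job_B:*/4, job_C:*/7, job_E:*/14}
Op 9: unregister job_C -> active={job_B:*/4, job_E:*/14}
Op 10: register job_C */12 -> active={job_B:*/4, job_C:*/12, job_E:*/14}
Op 11: register job_C */3 -> active={job_B:*/4, job_C:*/3, job_E:*/14}
  job_B: interval 4, next fire after T=258 is 260
  job_C: interval 3, next fire after T=258 is 261
  job_E: interval 14, next fire after T=258 is 266
Earliest = 260, winner (lex tiebreak) = job_B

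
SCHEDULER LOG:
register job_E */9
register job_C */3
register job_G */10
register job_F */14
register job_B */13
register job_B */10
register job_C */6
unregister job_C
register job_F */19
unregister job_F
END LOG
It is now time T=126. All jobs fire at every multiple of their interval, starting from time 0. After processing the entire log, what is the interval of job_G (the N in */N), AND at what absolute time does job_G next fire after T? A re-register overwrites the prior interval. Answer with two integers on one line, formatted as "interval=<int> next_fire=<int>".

Op 1: register job_E */9 -> active={job_E:*/9}
Op 2: register job_C */3 -> active={job_C:*/3, job_E:*/9}
Op 3: register job_G */10 -> active={job_C:*/3, job_E:*/9, job_G:*/10}
Op 4: register job_F */14 -> active={job_C:*/3, job_E:*/9, job_F:*/14, job_G:*/10}
Op 5: register job_B */13 -> active={job_B:*/13, job_C:*/3, job_E:*/9, job_F:*/14, job_G:*/10}
Op 6: register job_B */10 -> active={job_B:*/10, job_C:*/3, job_E:*/9, job_F:*/14, job_G:*/10}
Op 7: register job_C */6 -> active={job_B:*/10, job_C:*/6, job_E:*/9, job_F:*/14, job_G:*/10}
Op 8: unregister job_C -> active={job_B:*/10, job_E:*/9, job_F:*/14, job_G:*/10}
Op 9: register job_F */19 -> active={job_B:*/10, job_E:*/9, job_F:*/19, job_G:*/10}
Op 10: unregister job_F -> active={job_B:*/10, job_E:*/9, job_G:*/10}
Final interval of job_G = 10
Next fire of job_G after T=126: (126//10+1)*10 = 130

Answer: interval=10 next_fire=130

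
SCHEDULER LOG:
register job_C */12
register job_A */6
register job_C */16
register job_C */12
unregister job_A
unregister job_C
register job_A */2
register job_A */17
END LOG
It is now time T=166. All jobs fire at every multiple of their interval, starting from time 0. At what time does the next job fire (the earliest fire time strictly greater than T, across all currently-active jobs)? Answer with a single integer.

Op 1: register job_C */12 -> active={job_C:*/12}
Op 2: register job_A */6 -> active={job_A:*/6, job_C:*/12}
Op 3: register job_C */16 -> active={job_A:*/6, job_C:*/16}
Op 4: register job_C */12 -> active={job_A:*/6, job_C:*/12}
Op 5: unregister job_A -> active={job_C:*/12}
Op 6: unregister job_C -> active={}
Op 7: register job_A */2 -> active={job_A:*/2}
Op 8: register job_A */17 -> active={job_A:*/17}
  job_A: interval 17, next fire after T=166 is 170
Earliest fire time = 170 (job job_A)

Answer: 170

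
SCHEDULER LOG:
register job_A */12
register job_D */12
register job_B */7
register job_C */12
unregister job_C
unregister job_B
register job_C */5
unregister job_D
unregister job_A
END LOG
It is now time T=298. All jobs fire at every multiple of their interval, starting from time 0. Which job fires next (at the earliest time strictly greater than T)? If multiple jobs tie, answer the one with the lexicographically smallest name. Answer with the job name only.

Op 1: register job_A */12 -> active={job_A:*/12}
Op 2: register job_D */12 -> active={job_A:*/12, job_D:*/12}
Op 3: register job_B */7 -> active={job_A:*/12, job_B:*/7, job_D:*/12}
Op 4: register job_C */12 -> active={job_A:*/12, job_B:*/7, job_C:*/12, job_D:*/12}
Op 5: unregister job_C -> active={job_A:*/12, job_B:*/7, job_D:*/12}
Op 6: unregister job_B -> active={job_A:*/12, job_D:*/12}
Op 7: register job_C */5 -> active={job_A:*/12, job_C:*/5, job_D:*/12}
Op 8: unregister job_D -> active={job_A:*/12, job_C:*/5}
Op 9: unregister job_A -> active={job_C:*/5}
  job_C: interval 5, next fire after T=298 is 300
Earliest = 300, winner (lex tiebreak) = job_C

Answer: job_C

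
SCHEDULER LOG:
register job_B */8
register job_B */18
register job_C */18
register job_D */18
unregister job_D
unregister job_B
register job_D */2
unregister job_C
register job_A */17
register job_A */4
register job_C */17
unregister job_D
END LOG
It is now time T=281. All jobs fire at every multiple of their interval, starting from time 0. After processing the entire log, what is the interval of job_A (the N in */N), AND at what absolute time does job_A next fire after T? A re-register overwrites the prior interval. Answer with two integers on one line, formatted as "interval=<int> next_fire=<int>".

Answer: interval=4 next_fire=284

Derivation:
Op 1: register job_B */8 -> active={job_B:*/8}
Op 2: register job_B */18 -> active={job_B:*/18}
Op 3: register job_C */18 -> active={job_B:*/18, job_C:*/18}
Op 4: register job_D */18 -> active={job_B:*/18, job_C:*/18, job_D:*/18}
Op 5: unregister job_D -> active={job_B:*/18, job_C:*/18}
Op 6: unregister job_B -> active={job_C:*/18}
Op 7: register job_D */2 -> active={job_C:*/18, job_D:*/2}
Op 8: unregister job_C -> active={job_D:*/2}
Op 9: register job_A */17 -> active={job_A:*/17, job_D:*/2}
Op 10: register job_A */4 -> active={job_A:*/4, job_D:*/2}
Op 11: register job_C */17 -> active={job_A:*/4, job_C:*/17, job_D:*/2}
Op 12: unregister job_D -> active={job_A:*/4, job_C:*/17}
Final interval of job_A = 4
Next fire of job_A after T=281: (281//4+1)*4 = 284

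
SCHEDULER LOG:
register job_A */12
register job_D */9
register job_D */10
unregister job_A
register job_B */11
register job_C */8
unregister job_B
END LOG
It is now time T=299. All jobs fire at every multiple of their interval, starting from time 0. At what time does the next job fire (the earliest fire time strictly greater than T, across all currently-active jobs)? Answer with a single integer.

Answer: 300

Derivation:
Op 1: register job_A */12 -> active={job_A:*/12}
Op 2: register job_D */9 -> active={job_A:*/12, job_D:*/9}
Op 3: register job_D */10 -> active={job_A:*/12, job_D:*/10}
Op 4: unregister job_A -> active={job_D:*/10}
Op 5: register job_B */11 -> active={job_B:*/11, job_D:*/10}
Op 6: register job_C */8 -> active={job_B:*/11, job_C:*/8, job_D:*/10}
Op 7: unregister job_B -> active={job_C:*/8, job_D:*/10}
  job_C: interval 8, next fire after T=299 is 304
  job_D: interval 10, next fire after T=299 is 300
Earliest fire time = 300 (job job_D)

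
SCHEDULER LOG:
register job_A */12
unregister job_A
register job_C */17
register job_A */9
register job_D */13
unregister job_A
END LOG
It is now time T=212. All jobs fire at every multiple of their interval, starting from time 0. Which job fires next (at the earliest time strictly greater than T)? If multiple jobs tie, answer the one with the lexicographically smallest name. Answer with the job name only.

Answer: job_C

Derivation:
Op 1: register job_A */12 -> active={job_A:*/12}
Op 2: unregister job_A -> active={}
Op 3: register job_C */17 -> active={job_C:*/17}
Op 4: register job_A */9 -> active={job_A:*/9, job_C:*/17}
Op 5: register job_D */13 -> active={job_A:*/9, job_C:*/17, job_D:*/13}
Op 6: unregister job_A -> active={job_C:*/17, job_D:*/13}
  job_C: interval 17, next fire after T=212 is 221
  job_D: interval 13, next fire after T=212 is 221
Earliest = 221, winner (lex tiebreak) = job_C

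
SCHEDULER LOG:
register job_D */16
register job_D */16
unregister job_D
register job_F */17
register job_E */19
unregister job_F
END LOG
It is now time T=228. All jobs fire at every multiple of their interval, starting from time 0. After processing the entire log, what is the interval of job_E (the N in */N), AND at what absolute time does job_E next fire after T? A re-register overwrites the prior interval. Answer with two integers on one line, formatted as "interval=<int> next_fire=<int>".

Op 1: register job_D */16 -> active={job_D:*/16}
Op 2: register job_D */16 -> active={job_D:*/16}
Op 3: unregister job_D -> active={}
Op 4: register job_F */17 -> active={job_F:*/17}
Op 5: register job_E */19 -> active={job_E:*/19, job_F:*/17}
Op 6: unregister job_F -> active={job_E:*/19}
Final interval of job_E = 19
Next fire of job_E after T=228: (228//19+1)*19 = 247

Answer: interval=19 next_fire=247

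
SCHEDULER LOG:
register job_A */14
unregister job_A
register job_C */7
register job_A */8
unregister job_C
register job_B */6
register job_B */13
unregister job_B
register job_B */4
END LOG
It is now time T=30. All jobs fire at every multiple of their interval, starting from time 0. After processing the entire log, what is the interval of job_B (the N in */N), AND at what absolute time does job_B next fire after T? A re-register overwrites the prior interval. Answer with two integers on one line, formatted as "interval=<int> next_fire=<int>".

Answer: interval=4 next_fire=32

Derivation:
Op 1: register job_A */14 -> active={job_A:*/14}
Op 2: unregister job_A -> active={}
Op 3: register job_C */7 -> active={job_C:*/7}
Op 4: register job_A */8 -> active={job_A:*/8, job_C:*/7}
Op 5: unregister job_C -> active={job_A:*/8}
Op 6: register job_B */6 -> active={job_A:*/8, job_B:*/6}
Op 7: register job_B */13 -> active={job_A:*/8, job_B:*/13}
Op 8: unregister job_B -> active={job_A:*/8}
Op 9: register job_B */4 -> active={job_A:*/8, job_B:*/4}
Final interval of job_B = 4
Next fire of job_B after T=30: (30//4+1)*4 = 32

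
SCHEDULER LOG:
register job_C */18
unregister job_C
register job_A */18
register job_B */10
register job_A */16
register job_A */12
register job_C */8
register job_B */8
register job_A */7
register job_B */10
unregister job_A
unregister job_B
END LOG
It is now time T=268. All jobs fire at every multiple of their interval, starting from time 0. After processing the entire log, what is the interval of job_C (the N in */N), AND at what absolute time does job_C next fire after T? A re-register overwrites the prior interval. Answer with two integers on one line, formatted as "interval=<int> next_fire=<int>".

Op 1: register job_C */18 -> active={job_C:*/18}
Op 2: unregister job_C -> active={}
Op 3: register job_A */18 -> active={job_A:*/18}
Op 4: register job_B */10 -> active={job_A:*/18, job_B:*/10}
Op 5: register job_A */16 -> active={job_A:*/16, job_B:*/10}
Op 6: register job_A */12 -> active={job_A:*/12, job_B:*/10}
Op 7: register job_C */8 -> active={job_A:*/12, job_B:*/10, job_C:*/8}
Op 8: register job_B */8 -> active={job_A:*/12, job_B:*/8, job_C:*/8}
Op 9: register job_A */7 -> active={job_A:*/7, job_B:*/8, job_C:*/8}
Op 10: register job_B */10 -> active={job_A:*/7, job_B:*/10, job_C:*/8}
Op 11: unregister job_A -> active={job_B:*/10, job_C:*/8}
Op 12: unregister job_B -> active={job_C:*/8}
Final interval of job_C = 8
Next fire of job_C after T=268: (268//8+1)*8 = 272

Answer: interval=8 next_fire=272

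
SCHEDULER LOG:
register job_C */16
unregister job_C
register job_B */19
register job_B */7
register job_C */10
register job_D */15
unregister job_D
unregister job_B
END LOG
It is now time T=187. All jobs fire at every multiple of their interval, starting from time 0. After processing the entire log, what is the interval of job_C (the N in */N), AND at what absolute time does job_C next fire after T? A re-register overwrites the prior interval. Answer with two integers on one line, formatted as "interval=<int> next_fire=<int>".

Op 1: register job_C */16 -> active={job_C:*/16}
Op 2: unregister job_C -> active={}
Op 3: register job_B */19 -> active={job_B:*/19}
Op 4: register job_B */7 -> active={job_B:*/7}
Op 5: register job_C */10 -> active={job_B:*/7, job_C:*/10}
Op 6: register job_D */15 -> active={job_B:*/7, job_C:*/10, job_D:*/15}
Op 7: unregister job_D -> active={job_B:*/7, job_C:*/10}
Op 8: unregister job_B -> active={job_C:*/10}
Final interval of job_C = 10
Next fire of job_C after T=187: (187//10+1)*10 = 190

Answer: interval=10 next_fire=190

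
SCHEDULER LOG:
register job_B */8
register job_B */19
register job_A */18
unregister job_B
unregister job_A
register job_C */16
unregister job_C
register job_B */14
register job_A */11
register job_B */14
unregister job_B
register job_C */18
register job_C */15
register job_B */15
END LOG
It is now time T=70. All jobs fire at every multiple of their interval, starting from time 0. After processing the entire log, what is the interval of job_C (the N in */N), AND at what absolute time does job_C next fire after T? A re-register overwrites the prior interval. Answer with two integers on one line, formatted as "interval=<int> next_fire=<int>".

Op 1: register job_B */8 -> active={job_B:*/8}
Op 2: register job_B */19 -> active={job_B:*/19}
Op 3: register job_A */18 -> active={job_A:*/18, job_B:*/19}
Op 4: unregister job_B -> active={job_A:*/18}
Op 5: unregister job_A -> active={}
Op 6: register job_C */16 -> active={job_C:*/16}
Op 7: unregister job_C -> active={}
Op 8: register job_B */14 -> active={job_B:*/14}
Op 9: register job_A */11 -> active={job_A:*/11, job_B:*/14}
Op 10: register job_B */14 -> active={job_A:*/11, job_B:*/14}
Op 11: unregister job_B -> active={job_A:*/11}
Op 12: register job_C */18 -> active={job_A:*/11, job_C:*/18}
Op 13: register job_C */15 -> active={job_A:*/11, job_C:*/15}
Op 14: register job_B */15 -> active={job_A:*/11, job_B:*/15, job_C:*/15}
Final interval of job_C = 15
Next fire of job_C after T=70: (70//15+1)*15 = 75

Answer: interval=15 next_fire=75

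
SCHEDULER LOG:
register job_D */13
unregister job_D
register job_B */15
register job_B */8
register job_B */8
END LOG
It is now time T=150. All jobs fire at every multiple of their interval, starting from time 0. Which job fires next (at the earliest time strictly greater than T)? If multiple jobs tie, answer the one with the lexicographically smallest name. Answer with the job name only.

Answer: job_B

Derivation:
Op 1: register job_D */13 -> active={job_D:*/13}
Op 2: unregister job_D -> active={}
Op 3: register job_B */15 -> active={job_B:*/15}
Op 4: register job_B */8 -> active={job_B:*/8}
Op 5: register job_B */8 -> active={job_B:*/8}
  job_B: interval 8, next fire after T=150 is 152
Earliest = 152, winner (lex tiebreak) = job_B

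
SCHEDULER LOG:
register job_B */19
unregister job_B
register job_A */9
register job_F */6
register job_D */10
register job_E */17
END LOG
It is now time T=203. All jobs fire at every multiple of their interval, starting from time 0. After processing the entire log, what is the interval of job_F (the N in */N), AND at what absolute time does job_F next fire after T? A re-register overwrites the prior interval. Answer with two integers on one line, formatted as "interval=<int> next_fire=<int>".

Answer: interval=6 next_fire=204

Derivation:
Op 1: register job_B */19 -> active={job_B:*/19}
Op 2: unregister job_B -> active={}
Op 3: register job_A */9 -> active={job_A:*/9}
Op 4: register job_F */6 -> active={job_A:*/9, job_F:*/6}
Op 5: register job_D */10 -> active={job_A:*/9, job_D:*/10, job_F:*/6}
Op 6: register job_E */17 -> active={job_A:*/9, job_D:*/10, job_E:*/17, job_F:*/6}
Final interval of job_F = 6
Next fire of job_F after T=203: (203//6+1)*6 = 204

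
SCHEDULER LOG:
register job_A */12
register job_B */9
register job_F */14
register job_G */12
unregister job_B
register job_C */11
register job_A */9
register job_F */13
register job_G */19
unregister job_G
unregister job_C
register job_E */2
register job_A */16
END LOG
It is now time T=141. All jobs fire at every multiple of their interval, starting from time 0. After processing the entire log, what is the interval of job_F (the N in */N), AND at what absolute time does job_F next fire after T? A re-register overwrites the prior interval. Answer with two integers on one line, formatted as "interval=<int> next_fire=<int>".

Answer: interval=13 next_fire=143

Derivation:
Op 1: register job_A */12 -> active={job_A:*/12}
Op 2: register job_B */9 -> active={job_A:*/12, job_B:*/9}
Op 3: register job_F */14 -> active={job_A:*/12, job_B:*/9, job_F:*/14}
Op 4: register job_G */12 -> active={job_A:*/12, job_B:*/9, job_F:*/14, job_G:*/12}
Op 5: unregister job_B -> active={job_A:*/12, job_F:*/14, job_G:*/12}
Op 6: register job_C */11 -> active={job_A:*/12, job_C:*/11, job_F:*/14, job_G:*/12}
Op 7: register job_A */9 -> active={job_A:*/9, job_C:*/11, job_F:*/14, job_G:*/12}
Op 8: register job_F */13 -> active={job_A:*/9, job_C:*/11, job_F:*/13, job_G:*/12}
Op 9: register job_G */19 -> active={job_A:*/9, job_C:*/11, job_F:*/13, job_G:*/19}
Op 10: unregister job_G -> active={job_A:*/9, job_C:*/11, job_F:*/13}
Op 11: unregister job_C -> active={job_A:*/9, job_F:*/13}
Op 12: register job_E */2 -> active={job_A:*/9, job_E:*/2, job_F:*/13}
Op 13: register job_A */16 -> active={job_A:*/16, job_E:*/2, job_F:*/13}
Final interval of job_F = 13
Next fire of job_F after T=141: (141//13+1)*13 = 143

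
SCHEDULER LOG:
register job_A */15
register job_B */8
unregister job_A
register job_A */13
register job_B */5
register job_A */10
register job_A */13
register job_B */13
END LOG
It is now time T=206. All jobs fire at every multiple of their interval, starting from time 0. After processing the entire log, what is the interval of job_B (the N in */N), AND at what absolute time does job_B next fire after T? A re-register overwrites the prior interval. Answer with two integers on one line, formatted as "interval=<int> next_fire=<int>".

Answer: interval=13 next_fire=208

Derivation:
Op 1: register job_A */15 -> active={job_A:*/15}
Op 2: register job_B */8 -> active={job_A:*/15, job_B:*/8}
Op 3: unregister job_A -> active={job_B:*/8}
Op 4: register job_A */13 -> active={job_A:*/13, job_B:*/8}
Op 5: register job_B */5 -> active={job_A:*/13, job_B:*/5}
Op 6: register job_A */10 -> active={job_A:*/10, job_B:*/5}
Op 7: register job_A */13 -> active={job_A:*/13, job_B:*/5}
Op 8: register job_B */13 -> active={job_A:*/13, job_B:*/13}
Final interval of job_B = 13
Next fire of job_B after T=206: (206//13+1)*13 = 208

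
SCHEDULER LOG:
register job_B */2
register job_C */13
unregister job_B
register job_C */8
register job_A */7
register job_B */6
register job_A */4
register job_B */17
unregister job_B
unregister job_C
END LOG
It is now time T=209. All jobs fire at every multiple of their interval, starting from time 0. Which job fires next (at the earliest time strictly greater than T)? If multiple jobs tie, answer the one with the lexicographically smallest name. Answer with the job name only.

Op 1: register job_B */2 -> active={job_B:*/2}
Op 2: register job_C */13 -> active={job_B:*/2, job_C:*/13}
Op 3: unregister job_B -> active={job_C:*/13}
Op 4: register job_C */8 -> active={job_C:*/8}
Op 5: register job_A */7 -> active={job_A:*/7, job_C:*/8}
Op 6: register job_B */6 -> active={job_A:*/7, job_B:*/6, job_C:*/8}
Op 7: register job_A */4 -> active={job_A:*/4, job_B:*/6, job_C:*/8}
Op 8: register job_B */17 -> active={job_A:*/4, job_B:*/17, job_C:*/8}
Op 9: unregister job_B -> active={job_A:*/4, job_C:*/8}
Op 10: unregister job_C -> active={job_A:*/4}
  job_A: interval 4, next fire after T=209 is 212
Earliest = 212, winner (lex tiebreak) = job_A

Answer: job_A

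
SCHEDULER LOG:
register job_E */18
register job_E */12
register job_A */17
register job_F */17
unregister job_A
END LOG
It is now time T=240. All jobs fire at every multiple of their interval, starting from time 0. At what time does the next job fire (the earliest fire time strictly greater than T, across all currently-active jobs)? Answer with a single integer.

Answer: 252

Derivation:
Op 1: register job_E */18 -> active={job_E:*/18}
Op 2: register job_E */12 -> active={job_E:*/12}
Op 3: register job_A */17 -> active={job_A:*/17, job_E:*/12}
Op 4: register job_F */17 -> active={job_A:*/17, job_E:*/12, job_F:*/17}
Op 5: unregister job_A -> active={job_E:*/12, job_F:*/17}
  job_E: interval 12, next fire after T=240 is 252
  job_F: interval 17, next fire after T=240 is 255
Earliest fire time = 252 (job job_E)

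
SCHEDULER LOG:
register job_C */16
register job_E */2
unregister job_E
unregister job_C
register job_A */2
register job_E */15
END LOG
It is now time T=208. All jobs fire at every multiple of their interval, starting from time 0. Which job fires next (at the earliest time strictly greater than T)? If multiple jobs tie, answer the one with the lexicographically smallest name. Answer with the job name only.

Op 1: register job_C */16 -> active={job_C:*/16}
Op 2: register job_E */2 -> active={job_C:*/16, job_E:*/2}
Op 3: unregister job_E -> active={job_C:*/16}
Op 4: unregister job_C -> active={}
Op 5: register job_A */2 -> active={job_A:*/2}
Op 6: register job_E */15 -> active={job_A:*/2, job_E:*/15}
  job_A: interval 2, next fire after T=208 is 210
  job_E: interval 15, next fire after T=208 is 210
Earliest = 210, winner (lex tiebreak) = job_A

Answer: job_A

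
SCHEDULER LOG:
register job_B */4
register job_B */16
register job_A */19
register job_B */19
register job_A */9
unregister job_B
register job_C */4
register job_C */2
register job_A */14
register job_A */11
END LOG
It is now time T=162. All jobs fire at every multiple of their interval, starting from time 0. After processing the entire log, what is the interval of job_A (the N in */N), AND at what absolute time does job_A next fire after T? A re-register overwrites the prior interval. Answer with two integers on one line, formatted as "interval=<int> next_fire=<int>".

Answer: interval=11 next_fire=165

Derivation:
Op 1: register job_B */4 -> active={job_B:*/4}
Op 2: register job_B */16 -> active={job_B:*/16}
Op 3: register job_A */19 -> active={job_A:*/19, job_B:*/16}
Op 4: register job_B */19 -> active={job_A:*/19, job_B:*/19}
Op 5: register job_A */9 -> active={job_A:*/9, job_B:*/19}
Op 6: unregister job_B -> active={job_A:*/9}
Op 7: register job_C */4 -> active={job_A:*/9, job_C:*/4}
Op 8: register job_C */2 -> active={job_A:*/9, job_C:*/2}
Op 9: register job_A */14 -> active={job_A:*/14, job_C:*/2}
Op 10: register job_A */11 -> active={job_A:*/11, job_C:*/2}
Final interval of job_A = 11
Next fire of job_A after T=162: (162//11+1)*11 = 165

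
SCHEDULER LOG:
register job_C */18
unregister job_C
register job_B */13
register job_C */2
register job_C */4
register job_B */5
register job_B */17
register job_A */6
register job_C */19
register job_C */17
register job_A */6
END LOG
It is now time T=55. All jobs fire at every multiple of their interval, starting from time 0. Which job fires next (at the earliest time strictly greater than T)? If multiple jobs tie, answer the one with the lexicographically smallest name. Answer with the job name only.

Answer: job_A

Derivation:
Op 1: register job_C */18 -> active={job_C:*/18}
Op 2: unregister job_C -> active={}
Op 3: register job_B */13 -> active={job_B:*/13}
Op 4: register job_C */2 -> active={job_B:*/13, job_C:*/2}
Op 5: register job_C */4 -> active={job_B:*/13, job_C:*/4}
Op 6: register job_B */5 -> active={job_B:*/5, job_C:*/4}
Op 7: register job_B */17 -> active={job_B:*/17, job_C:*/4}
Op 8: register job_A */6 -> active={job_A:*/6, job_B:*/17, job_C:*/4}
Op 9: register job_C */19 -> active={job_A:*/6, job_B:*/17, job_C:*/19}
Op 10: register job_C */17 -> active={job_A:*/6, job_B:*/17, job_C:*/17}
Op 11: register job_A */6 -> active={job_A:*/6, job_B:*/17, job_C:*/17}
  job_A: interval 6, next fire after T=55 is 60
  job_B: interval 17, next fire after T=55 is 68
  job_C: interval 17, next fire after T=55 is 68
Earliest = 60, winner (lex tiebreak) = job_A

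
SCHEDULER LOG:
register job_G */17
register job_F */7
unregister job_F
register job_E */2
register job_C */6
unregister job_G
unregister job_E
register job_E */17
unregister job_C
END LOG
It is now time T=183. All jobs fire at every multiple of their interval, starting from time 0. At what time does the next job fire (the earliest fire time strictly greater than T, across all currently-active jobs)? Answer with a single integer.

Answer: 187

Derivation:
Op 1: register job_G */17 -> active={job_G:*/17}
Op 2: register job_F */7 -> active={job_F:*/7, job_G:*/17}
Op 3: unregister job_F -> active={job_G:*/17}
Op 4: register job_E */2 -> active={job_E:*/2, job_G:*/17}
Op 5: register job_C */6 -> active={job_C:*/6, job_E:*/2, job_G:*/17}
Op 6: unregister job_G -> active={job_C:*/6, job_E:*/2}
Op 7: unregister job_E -> active={job_C:*/6}
Op 8: register job_E */17 -> active={job_C:*/6, job_E:*/17}
Op 9: unregister job_C -> active={job_E:*/17}
  job_E: interval 17, next fire after T=183 is 187
Earliest fire time = 187 (job job_E)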